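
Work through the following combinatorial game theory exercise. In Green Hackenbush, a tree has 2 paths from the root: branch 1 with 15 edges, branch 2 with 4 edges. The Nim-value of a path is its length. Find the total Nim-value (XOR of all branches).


The tree has 2 branches from the ground vertex.
In Green Hackenbush, the Nim-value of a simple path of length k is k.
Branch 1: length 15, Nim-value = 15
Branch 2: length 4, Nim-value = 4
Total Nim-value = XOR of all branch values:
0 XOR 15 = 15
15 XOR 4 = 11
Nim-value of the tree = 11

11


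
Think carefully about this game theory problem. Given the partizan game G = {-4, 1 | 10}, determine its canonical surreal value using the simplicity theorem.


Left options: {-4, 1}, max = 1
Right options: {10}, min = 10
All options are numbers and max(Left) < min(Right), so by the simplicity theorem the value is the simplest (earliest-born) number strictly between 1 and 10.
Integers 2 through 9 all lie strictly between 1 and 10.
Among integers, the simplest (lowest birthday = smallest |n|; 0 is born on day 0, +-n on day n) is 2.
No non-integer in the interval can be simpler: if x is a non-integer in the interval, then floor(x) or ceil(x) also lies in the interval (the interval contains an integer), and both are proper prefixes of x's sign expansion, i.e. born earlier. So the game value is 2.
Game value = 2

2


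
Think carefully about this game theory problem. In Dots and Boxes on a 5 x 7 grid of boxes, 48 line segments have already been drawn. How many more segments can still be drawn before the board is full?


Grid: 5 x 7 boxes, i.e. 6 rows and 8 columns of dots.
Horizontal edges: (rows + 1) * cols = 6 * 7 = 42
Vertical edges: rows * (cols + 1) = 5 * 8 = 40
Total edges: 42 + 40 = 82
Edges drawn: 48
Remaining: 82 - 48 = 34

34


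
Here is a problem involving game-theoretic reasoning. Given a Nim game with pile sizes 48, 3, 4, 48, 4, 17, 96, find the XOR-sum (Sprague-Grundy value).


We need the XOR (exclusive or) of all pile sizes.
After XOR-ing pile 1 (size 48): 0 XOR 48 = 48
After XOR-ing pile 2 (size 3): 48 XOR 3 = 51
After XOR-ing pile 3 (size 4): 51 XOR 4 = 55
After XOR-ing pile 4 (size 48): 55 XOR 48 = 7
After XOR-ing pile 5 (size 4): 7 XOR 4 = 3
After XOR-ing pile 6 (size 17): 3 XOR 17 = 18
After XOR-ing pile 7 (size 96): 18 XOR 96 = 114
The Nim-value of this position is 114.

114


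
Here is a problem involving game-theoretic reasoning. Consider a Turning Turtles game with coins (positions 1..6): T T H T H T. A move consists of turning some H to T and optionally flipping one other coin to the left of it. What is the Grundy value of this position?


Coins: T T H T H T
Key fact: a single head at position k behaves exactly like a Nim heap of size k (turning it to T and optionally flipping a coin at j < k corresponds to moving the heap from k to j, or to 0), and heads combine as a disjunctive sum (two heads at the same place would cancel, matching j XOR j = 0). So the Nim-value is the XOR of the 1-indexed positions of the heads.
Face-up positions (1-indexed): [3, 5]
XOR 0 with 3: 0 XOR 3 = 3
XOR 3 with 5: 3 XOR 5 = 6
Nim-value = 6

6


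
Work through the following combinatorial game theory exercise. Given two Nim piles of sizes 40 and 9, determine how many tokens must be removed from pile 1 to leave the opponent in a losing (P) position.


Piles: 40 and 9
Current XOR: 40 XOR 9 = 33 (non-zero, so this is an N-position).
To make the XOR zero, we need to find a move that balances the piles.
For pile 1 (size 40): target = 40 XOR 33 = 9
We reduce pile 1 from 40 to 9.
Tokens removed: 40 - 9 = 31
Verification: 9 XOR 9 = 0

31


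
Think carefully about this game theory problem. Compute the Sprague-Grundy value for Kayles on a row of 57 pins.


Kayles: a move removes 1 or 2 adjacent pins from a contiguous row.
Removing pins from a row of k leaves two independent rows (a, b) with a + b = k - 1 (one pin) or a + b = k - 2 (two pins); an end removal gives a = 0.
By Sprague-Grundy, G(k) = mex{ G(a) XOR G(b) } over all these splits. G(0) = 0.
G(1): splits (0,0):0^0=0 -> mex({0}) = 1
G(2): splits (0,1):0^1=1 (0,0):0^0=0 -> mex({0, 1}) = 2
G(3): splits (0,2):0^2=2 (1,1):1^1=0 (0,1):0^1=1 -> mex({0, 1, 2}) = 3
G(4): splits (0,3):0^3=3 (1,2):1^2=3 (0,2):0^2=2 (1,1):1^1=0 -> mex({0, 2, 3}) = 1
G(5): splits (0,4):0^1=1 (1,3):1^3=2 (2,2):2^2=0 (0,3):0^3=3 (1,2):1^2=3 -> mex({0, 1, 2, 3}) = 4
G(6) = mex({0, 1, 2, 4}) = 3
G(7) = mex({0, 1, 3, 4, 5}) = 2
G(8) = mex({0, 2, 3, 5, 6}) = 1
G(9) = mex({0, 1, 2, 3, 6, 7}) = 4
G(10) = mex({0, 1, 3, 4, 5, 7}) = 2
G(11) = mex({0, 1, 2, 3, 4, 5}) = 6
G(12) = mex({0, 1, 2, 3, 5, 6, 7}) = 4
G(13) = mex({0, 2, 3, 4, 6, 7}) = 1
G(14) = mex({0, 1, 4, 5, 6, 7}) = 2
G(15) = mex({0, 1, 2, 3, 4, 5, 6}) = 7
G(16) = mex({0, 2, 3, 5, 6, 7}) = 1
G(17) = mex({0, 1, 2, 3, 5, 6, 7}) = 4
G(18) = mex({0, 1, 2, 4, 5, 6}) = 3
G(19) = mex({0, 1, 3, 4, 5, 7}) = 2
G(20) = mex({0, 2, 3, 4, 5, 6, 7}) = 1
G(21) = mex({0, 1, 2, 3, 5, 6, 7}) = 4
G(22) = mex({0, 1, 2, 3, 4, 5, 7}) = 6
G(23) = mex({0, 1, 2, 3, 4, 5, 6}) = 7
G(24) = mex({0, 1, 2, 3, 5, 6, 7}) = 4
G(25) = mex({0, 2, 3, 4, 6, 7}) = 1
G(26) = mex({0, 1, 3, 4, 5, 6, 7}) = 2
G(27) = mex({0, 1, 2, 3, 4, 5, 6, 7}) = 8
G(28) = mex({0, 1, 2, 3, 4, 6, 7, 8}) = 5
G(29) = mex({0, 1, 2, 3, 5, 6, 7, 8, 9}) = 4
G(30) = mex({0, 1, 2, 3, 4, 5, 6, 9, 10}) = 7
G(31) = mex({0, 1, 3, 4, 5, 7, 10, 11}) = 2
G(32) = mex({0, 2, 3, 4, 5, 6, 7, 9, 11}) = 1
G(33) = mex({0, 1, 2, 3, 4, 5, 6, 7, 9, 12}) = 8
G(34) = mex({0, 1, 2, 3, 4, 5, 7, 8, 11, 12}) = 6
G(35) = mex({0, 1, 2, 3, 4, 5, 6, 8, 9, 10, 11}) = 7
G(36) = mex({0, 1, 2, 3, 5, 6, 7, 9, 10}) = 4
G(37) = mex({0, 2, 3, 4, 6, 7, 9, 10, 11, 12}) = 1
G(38) = mex({0, 1, 3, 4, 5, 6, 7, 9, 10, 11, 12}) = 2
G(39) = mex({0, 1, 2, 4, 5, 6, 7, 9, 10, 12, 14}) = 3
G(40) = mex({0, 2, 3, 4, 6, 7, 11, 12, 14}) = 1
G(41) = mex({0, 1, 2, 3, 5, 6, 7, 9, 10, 11, 12}) = 4
G(42) = mex({0, 1, 2, 3, 4, 5, 6, 9, 10}) = 7
G(43) = mex({0, 1, 3, 4, 5, 7, 9, 10, 12, 15}) = 2
G(44) = mex({0, 2, 3, 4, 5, 6, 7, 9, 10, 12, 15}) = 1
G(45) = mex({0, 1, 2, 3, 4, 5, 6, 7, 9, 10, 12, 14}) = 8
G(46) = mex({0, 1, 3, 4, 5, 7, 8, 11, 12, 14}) = 2
G(47) = mex({0, 1, 2, 3, 4, 5, 6, 8, 9, 10, 11, 12}) = 7
G(48) = mex({0, 1, 2, 3, 5, 6, 7, 9, 10}) = 4
G(49) = mex({0, 2, 3, 4, 6, 7, 9, 10, 11, 12, 15}) = 1
G(50) = mex({0, 1, 4, 5, 6, 7, 9, 11, 12, 14, 15}) = 2
G(51) = mex({0, 1, 2, 3, 4, 5, 6, 7, 9, 12, 14, 15}) = 8
G(52) = mex({0, 2, 3, 4, 5, 6, 7, 8, 11, 12, 15}) = 1
G(53) = mex({0, 1, 2, 3, 5, 6, 7, 8, 9, 10, 11, 12}) = 4
G(54) = mex({0, 1, 2, 3, 4, 5, 6, 9, 10}) = 7
G(55) = mex({0, 1, 3, 4, 5, 7, 9, 10, 11, 12}) = 2
G(56) = mex({0, 2, 3, 4, 5, 6, 7, 9, 10, 11, 12, 13, 14}) = 1
G(57) = mex({0, 1, 2, 3, 5, 6, 7, 9, 10, 12, 13, 14, 15}) = 4
Therefore G(57) = 4.

4


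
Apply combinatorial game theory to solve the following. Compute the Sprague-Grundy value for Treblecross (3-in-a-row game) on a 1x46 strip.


Treblecross: place X on empty cells; 3-in-a-row wins.
Playing within two cells of an existing X lets the opponent win at once, so sensible play treats the cells i-2..i+2 around each X as dead. The player left with no safe cell loses, so this is a normal-play take-away game on strips of safe cells.
Placing X at cell i (0-indexed) of a strip of k safe cells leaves independent strips of sizes max(0, i-2) and max(0, k-i-3). Hence G(k) = mex{ G(max(0,i-2)) XOR G(max(0,k-i-3)) : 0 <= i < k }, with G(0) = 0.
G(1): splits (0,0):0^0=0 -> mex({0}) = 1
G(2): splits (0,0):0^0=0 -> mex({0}) = 1
G(3): splits (0,0):0^0=0 -> mex({0}) = 1
G(4): splits (0,1):0^1=1 (0,0):0^0=0 -> mex({0, 1}) = 2
G(5): splits (0,2):0^1=1 (0,1):0^1=1 (0,0):0^0=0 -> mex({0, 1}) = 2
G(6) = mex({1}) = 0
G(7) = mex({0, 1, 2}) = 3
G(8) = mex({0, 1, 2}) = 3
G(9) = mex({0, 2}) = 1
G(10) = mex({0, 2, 3}) = 1
G(11) = mex({0, 3}) = 1
G(12) = mex({1, 3}) = 0
G(13) = mex({0, 1, 2, 3}) = 4
G(14) = mex({0, 1, 2}) = 3
G(15) = mex({0, 1, 2}) = 3
G(16) = mex({0, 1, 2, 4}) = 3
G(17) = mex({0, 1, 3, 4}) = 2
G(18) = mex({0, 1, 3, 4}) = 2
G(19) = mex({0, 1, 3, 5}) = 2
G(20) = mex({0, 1, 2, 3, 5}) = 4
G(21) = mex({0, 1, 2, 3, 5}) = 4
G(22) = mex({1, 2, 6}) = 0
G(23) = mex({0, 1, 2, 3, 4, 6}) = 5
G(24) = mex({0, 1, 2, 3, 4}) = 5
G(25) = mex({0, 1, 3, 4, 7}) = 2
G(26) = mex({0, 1, 3, 4, 5, 7}) = 2
G(27) = mex({0, 1, 3, 5}) = 2
G(28) = mex({0, 1, 2, 5}) = 3
G(29) = mex({0, 1, 2, 4, 5, 6}) = 3
G(30) = mex({1, 2, 4, 6}) = 0
G(31) = mex({0, 1, 2, 3, 4, 6}) = 5
G(32) = mex({1, 2, 3, 4, 7}) = 0
G(33) = mex({0, 3, 7}) = 1
G(34) = mex({0, 2, 3, 5, 7}) = 1
G(35) = mex({0, 2, 3, 5, 6}) = 1
G(36) = mex({0, 1, 2, 5, 6}) = 3
G(37) = mex({0, 1, 2, 4, 5, 6}) = 3
G(38) = mex({0, 1, 2, 4}) = 3
G(39) = mex({0, 1, 2, 3, 4, 7}) = 5
G(40) = mex({0, 1, 2, 3, 4, 5, 7}) = 6
G(41) = mex({0, 1, 2, 3, 5, 7}) = 4
G(42) = mex({0, 1, 2, 3, 5, 6, 7}) = 4
G(43) = mex({0, 2, 3, 5, 6}) = 1
G(44) = mex({1, 2, 3, 4, 5, 6}) = 0
G(45) = mex({0, 1, 2, 3, 4, 6, 7}) = 5
G(46) = mex({0, 1, 2, 3, 4, 7}) = 5
Therefore G(46) = 5.

5


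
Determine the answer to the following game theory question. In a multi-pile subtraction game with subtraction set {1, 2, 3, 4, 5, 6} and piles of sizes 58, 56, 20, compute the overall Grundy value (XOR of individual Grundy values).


Subtraction set: {1, 2, 3, 4, 5, 6}
For this subtraction set, G(n) = n mod 7 (period = max + 1 = 7).
Pile 1 (size 58): G(58) = 58 mod 7 = 2
Pile 2 (size 56): G(56) = 56 mod 7 = 0
Pile 3 (size 20): G(20) = 20 mod 7 = 6
Total Grundy value = XOR of all: 2 XOR 0 XOR 6 = 4

4


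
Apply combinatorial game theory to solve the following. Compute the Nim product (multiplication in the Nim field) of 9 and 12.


Nim multiplication is bilinear over XOR: (u XOR v) * w = (u*w) XOR (v*w).
So we split each operand into its bit components and XOR the pairwise Nim products.
9 = 1 + 8 (as XOR of powers of 2).
12 = 4 + 8 (as XOR of powers of 2).
Using the standard Nim-product table on single bits:
  2*2 = 3,   2*4 = 8,   2*8 = 12,
  4*4 = 6,   4*8 = 11,  8*8 = 13,
and  1*x = x (identity), k*l = l*k (commutative).
Pairwise Nim products:
  1 * 4 = 4
  1 * 8 = 8
  8 * 4 = 11
  8 * 8 = 13
XOR them: 4 XOR 8 XOR 11 XOR 13 = 10.
Result: 9 * 12 = 10 (in Nim).

10


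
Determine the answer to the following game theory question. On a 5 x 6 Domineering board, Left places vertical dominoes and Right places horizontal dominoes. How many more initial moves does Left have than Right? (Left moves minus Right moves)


Board is 5 x 6 (rows x cols).
Left (vertical) placements: (rows-1) * cols = 4 * 6 = 24
Right (horizontal) placements: rows * (cols-1) = 5 * 5 = 25
Advantage = Left - Right = 24 - 25 = -1

-1


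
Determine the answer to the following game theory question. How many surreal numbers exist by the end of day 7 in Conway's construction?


Day 0: {|} = 0 is born. Count = 1.
Day n: the number of surreal numbers born by day n is 2^(n+1) - 1.
By day 0: 2^1 - 1 = 1
By day 1: 2^2 - 1 = 3
By day 2: 2^3 - 1 = 7
By day 3: 2^4 - 1 = 15
By day 4: 2^5 - 1 = 31
By day 5: 2^6 - 1 = 63
By day 6: 2^7 - 1 = 127
By day 7: 2^8 - 1 = 255
By day 7: 255 surreal numbers.

255


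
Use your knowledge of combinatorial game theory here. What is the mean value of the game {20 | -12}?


Game = {20 | -12}, a switch {a | b} with numbers a > b.
Its thermograph has left wall a - t and right wall b + t, which meet at t = (a - b)/2, where both equal (a + b)/2. So the mast (mean value) is at (a + b)/2.
Mean = (20 + (-12))/2 = 8/2 = 4

4


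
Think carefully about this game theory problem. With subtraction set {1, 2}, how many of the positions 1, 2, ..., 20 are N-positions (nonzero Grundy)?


Subtraction set S = {1, 2}, so G(n) = n mod 3.
G(n) = 0 when n is a multiple of 3.
Multiples of 3 in [1, 20]: 6
N-positions (nonzero Grundy) = 20 - 6 = 14

14


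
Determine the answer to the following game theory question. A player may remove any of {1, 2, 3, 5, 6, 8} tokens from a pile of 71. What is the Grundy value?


The subtraction set is S = {1, 2, 3, 5, 6, 8}.
G(k) = mex{ G(k - s) : s in S, s <= k }. We compute iteratively: G(0) = 0.
G(1) = mex({0}) = 1
G(2) = mex({0, 1}) = 2
G(3) = mex({0, 1, 2}) = 3
G(4) = mex({1, 2, 3}) = 0
G(5) = mex({0, 2, 3}) = 1
G(6) = mex({0, 1, 3}) = 2
G(7) = mex({0, 1, 2}) = 3
G(8) = mex({0, 1, 2, 3}) = 4
G(9) = mex({0, 1, 2, 3, 4}) = 5
G(10) = mex({0, 1, 2, 3, 4, 5}) = 6
G(11) = mex({1, 2, 3, 4, 5, 6}) = 0
G(12) = mex({0, 2, 3, 5, 6}) = 1
G(13) = mex({0, 1, 3, 4, 6}) = 2
G(14) = mex({0, 1, 2, 4, 5}) = 3
G(15) = mex({1, 2, 3, 5, 6}) = 0
G(16) = mex({0, 2, 3, 4, 6}) = 1
G(17) = mex({0, 1, 3, 5}) = 2
G(18) = mex({0, 1, 2, 6}) = 3
Observe that G(11)..G(18) = 0, 1, 2, 3, 0, 1, 2, 3 repeats G(0)..G(7) = 0, 1, 2, 3, 0, 1, 2, 3.
For k >= max(S) = 8, G(k) is determined by the previous 8 values G(k-8)..G(k-1); a window of 8 consecutive values has recurred shifted by 11, so by induction G(k + 11) = G(k) for all k >= 0: the sequence is periodic from the start with period 11.
One period: G(0..10) = 0, 1, 2, 3, 0, 1, 2, 3, 4, 5, 6.
71 mod 11 = 5, so G(71) = G(5) = 1.

1


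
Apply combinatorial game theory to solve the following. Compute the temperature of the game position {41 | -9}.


The game is {41 | -9}, a switch {a | b} with numbers a > b.
Cooling {a | b} by t gives {a - t | b + t}, which stops being hot when a - t = b + t, i.e. at t = (a - b)/2. So the temperature of a switch is (a - b)/2.
Temperature = (Left option - Right option) / 2
= (41 - (-9)) / 2
= 50 / 2
= 25

25


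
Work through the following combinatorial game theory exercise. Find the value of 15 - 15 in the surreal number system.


x = 15, y = 15
x - y = 15 - 15 = 0

0


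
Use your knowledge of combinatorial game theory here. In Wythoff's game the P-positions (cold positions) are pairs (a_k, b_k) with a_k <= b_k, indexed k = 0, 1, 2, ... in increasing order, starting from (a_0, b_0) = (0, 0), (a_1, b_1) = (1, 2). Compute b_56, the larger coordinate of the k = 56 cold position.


By Wythoff's theorem, a_k = floor(k * phi) and b_k = floor(k * phi^2) = a_k + k, where phi = (1 + sqrt(5))/2 is the golden ratio.
phi = (1 + sqrt(5))/2 = 1.618034
phi^2 = phi + 1 = 2.618034
k = 56
k * phi^2 = 56 * 2.618034 = 146.609903
b_56 = floor(k * phi^2) = 146 (check: a_56 + k = 90 + 56 = 146)

146


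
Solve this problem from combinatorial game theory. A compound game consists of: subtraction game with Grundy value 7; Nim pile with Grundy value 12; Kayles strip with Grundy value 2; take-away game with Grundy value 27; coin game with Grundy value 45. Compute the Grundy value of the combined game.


By the Sprague-Grundy theorem, the Grundy value of a sum of games is the XOR of individual Grundy values.
subtraction game: Grundy value = 7. Running XOR: 0 XOR 7 = 7
Nim pile: Grundy value = 12. Running XOR: 7 XOR 12 = 11
Kayles strip: Grundy value = 2. Running XOR: 11 XOR 2 = 9
take-away game: Grundy value = 27. Running XOR: 9 XOR 27 = 18
coin game: Grundy value = 45. Running XOR: 18 XOR 45 = 63
The combined Grundy value is 63.

63


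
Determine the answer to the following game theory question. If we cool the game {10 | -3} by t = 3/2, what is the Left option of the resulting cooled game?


Original game: {10 | -3} (a switch {a | b} with a > b).
Cooling by t (for t below the temperature (a - b)/2 = 13/2) taxes each move by t: {a | b} cooled by t is {a - t | b + t}.
Cooling amount: t = 3/2
Cooled Left option: 10 - 3/2 = 17/2
Cooled Right option: -3 + 3/2 = -3/2
Cooled game: {17/2 | -3/2}
Left option = 17/2

17/2


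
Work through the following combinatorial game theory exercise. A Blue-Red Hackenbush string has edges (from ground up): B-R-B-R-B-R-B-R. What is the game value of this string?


Edges (from ground): B-R-B-R-B-R-B-R
By Berlekamp's sign-expansion rule, a Blue-Red Hackenbush stalk has the value of the surreal number whose sign sequence is the edge sequence with B -> + and R -> -.
Sign sequence: +-+-+-+-
Trace the sign expansion in the surreal number tree, starting from 0:
Edge 1: B (sign +) -> bounds (0, +inf), value = 1
Edge 2: R (sign -) -> bounds (0, 1), value = 1/2
Edge 3: B (sign +) -> bounds (1/2, 1), value = 3/4
Edge 4: R (sign -) -> bounds (1/2, 3/4), value = 5/8
Edge 5: B (sign +) -> bounds (5/8, 3/4), value = 11/16
Edge 6: R (sign -) -> bounds (5/8, 11/16), value = 21/32
Edge 7: B (sign +) -> bounds (21/32, 11/16), value = 43/64
Edge 8: R (sign -) -> bounds (21/32, 43/64), value = 85/128
Game value = 85/128

85/128


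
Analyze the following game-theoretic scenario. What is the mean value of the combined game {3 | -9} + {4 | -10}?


G1 = {3 | -9}, G2 = {4 | -10}
Each is a switch {a | b} with numbers a > b; its mean value is (a + b)/2, and mean value is additive over game sums: m(G1 + G2) = m(G1) + m(G2).
Mean of G1 = (3 + (-9))/2 = -6/2 = -3
Mean of G2 = (4 + (-10))/2 = -6/2 = -3
Mean of G1 + G2 = -3 + -3 = -6

-6


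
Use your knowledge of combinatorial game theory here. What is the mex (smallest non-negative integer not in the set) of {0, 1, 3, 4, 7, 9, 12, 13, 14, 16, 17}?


Set = {0, 1, 3, 4, 7, 9, 12, 13, 14, 16, 17}
0 is in the set.
1 is in the set.
2 is NOT in the set. This is the mex.
mex = 2

2


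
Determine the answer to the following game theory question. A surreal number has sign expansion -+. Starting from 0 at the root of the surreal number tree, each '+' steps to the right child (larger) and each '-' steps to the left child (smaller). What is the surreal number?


Sign expansion: -+
Rule: track bounds (lo, hi), initially (-inf, +inf). On '+', the current value becomes lo and we move to the simplest number in (value, hi): value + 1 if hi = +inf, otherwise the midpoint (value + hi)/2. On '-', the current value becomes hi and we move to value - 1 if lo = -inf, otherwise the midpoint (lo + value)/2.
Start at 0.
Step 1: sign = -, move left. Bounds: (-inf, 0). Value = -1
Step 2: sign = +, move right. Bounds: (-1, 0). Value = -1/2
The surreal number with sign expansion -+ is -1/2.

-1/2


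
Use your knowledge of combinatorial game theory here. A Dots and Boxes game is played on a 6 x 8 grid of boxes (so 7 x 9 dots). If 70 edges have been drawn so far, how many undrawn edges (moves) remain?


Grid: 6 x 8 boxes, i.e. 7 rows and 9 columns of dots.
Horizontal edges: (rows + 1) * cols = 7 * 8 = 56
Vertical edges: rows * (cols + 1) = 6 * 9 = 54
Total edges: 56 + 54 = 110
Edges drawn: 70
Remaining: 110 - 70 = 40

40


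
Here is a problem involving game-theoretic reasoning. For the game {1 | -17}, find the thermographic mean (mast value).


Game = {1 | -17}, a switch {a | b} with numbers a > b.
Its thermograph has left wall a - t and right wall b + t, which meet at t = (a - b)/2, where both equal (a + b)/2. So the mast (mean value) is at (a + b)/2.
Mean = (1 + (-17))/2 = -16/2 = -8

-8


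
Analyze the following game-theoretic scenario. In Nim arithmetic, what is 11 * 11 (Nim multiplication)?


Nim multiplication is bilinear over XOR: (u XOR v) * w = (u*w) XOR (v*w).
So we split each operand into its bit components and XOR the pairwise Nim products.
11 = 1 + 2 + 8 (as XOR of powers of 2).
11 = 1 + 2 + 8 (as XOR of powers of 2).
Using the standard Nim-product table on single bits:
  2*2 = 3,   2*4 = 8,   2*8 = 12,
  4*4 = 6,   4*8 = 11,  8*8 = 13,
and  1*x = x (identity), k*l = l*k (commutative).
Pairwise Nim products:
  1 * 1 = 1
  1 * 2 = 2
  1 * 8 = 8
  2 * 1 = 2
  2 * 2 = 3
  2 * 8 = 12
  8 * 1 = 8
  8 * 2 = 12
  8 * 8 = 13
XOR them: 1 XOR 2 XOR 8 XOR 2 XOR 3 XOR 12 XOR 8 XOR 12 XOR 13 = 15.
Result: 11 * 11 = 15 (in Nim).

15


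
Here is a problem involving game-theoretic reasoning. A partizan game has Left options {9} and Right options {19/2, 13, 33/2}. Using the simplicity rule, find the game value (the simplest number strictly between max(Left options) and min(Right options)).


Left options: {9}, max = 9
Right options: {19/2, 13, 33/2}, min = 19/2
All options are numbers and max(Left) < min(Right), so by the simplicity theorem the value is the simplest (earliest-born) number strictly between 9 and 19/2.
No integer lies strictly between 9 and 19/2, so the value is the dyadic rational m/2^k in the interval with the smallest k (then m odd); search k = 1, 2, ...:
Denominator 2: no odd multiple of 1/2 lies strictly between 9 and 19/2.
Denominator 4: 37/4 lies strictly between 9 and 19/2 -- found.
The simplest number in the interval is 37/4.
Game value = 37/4

37/4


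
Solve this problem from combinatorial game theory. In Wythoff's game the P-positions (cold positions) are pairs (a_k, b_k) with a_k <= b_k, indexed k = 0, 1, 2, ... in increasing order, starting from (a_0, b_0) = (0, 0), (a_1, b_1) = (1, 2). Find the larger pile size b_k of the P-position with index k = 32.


By Wythoff's theorem, a_k = floor(k * phi) and b_k = floor(k * phi^2) = a_k + k, where phi = (1 + sqrt(5))/2 is the golden ratio.
phi = (1 + sqrt(5))/2 = 1.618034
phi^2 = phi + 1 = 2.618034
k = 32
k * phi^2 = 32 * 2.618034 = 83.777088
b_32 = floor(k * phi^2) = 83 (check: a_32 + k = 51 + 32 = 83)

83


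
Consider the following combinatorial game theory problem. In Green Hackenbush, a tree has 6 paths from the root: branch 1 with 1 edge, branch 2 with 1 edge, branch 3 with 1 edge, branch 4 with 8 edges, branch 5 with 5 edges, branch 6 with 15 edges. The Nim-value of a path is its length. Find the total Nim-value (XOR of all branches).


The tree has 6 branches from the ground vertex.
In Green Hackenbush, the Nim-value of a simple path of length k is k.
Branch 1: length 1, Nim-value = 1
Branch 2: length 1, Nim-value = 1
Branch 3: length 1, Nim-value = 1
Branch 4: length 8, Nim-value = 8
Branch 5: length 5, Nim-value = 5
Branch 6: length 15, Nim-value = 15
Total Nim-value = XOR of all branch values:
0 XOR 1 = 1
1 XOR 1 = 0
0 XOR 1 = 1
1 XOR 8 = 9
9 XOR 5 = 12
12 XOR 15 = 3
Nim-value of the tree = 3

3


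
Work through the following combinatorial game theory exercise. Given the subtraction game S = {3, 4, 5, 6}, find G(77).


The subtraction set is S = {3, 4, 5, 6}.
G(k) = mex{ G(k - s) : s in S, s <= k }. We compute iteratively: G(0) = 0.
G(1) = mex({}) = 0
G(2) = mex({}) = 0
G(3) = mex({0}) = 1
G(4) = mex({0}) = 1
G(5) = mex({0}) = 1
G(6) = mex({0, 1}) = 2
G(7) = mex({0, 1}) = 2
G(8) = mex({0, 1}) = 2
G(9) = mex({1, 2}) = 0
G(10) = mex({1, 2}) = 0
G(11) = mex({1, 2}) = 0
G(12) = mex({0, 2}) = 1
G(13) = mex({0, 2}) = 1
G(14) = mex({0, 2}) = 1
Observe that G(9)..G(14) = 0, 0, 0, 1, 1, 1 repeats G(0)..G(5) = 0, 0, 0, 1, 1, 1.
For k >= max(S) = 6, G(k) is determined by the previous 6 values G(k-6)..G(k-1); a window of 6 consecutive values has recurred shifted by 9, so by induction G(k + 9) = G(k) for all k >= 0: the sequence is periodic from the start with period 9.
One period: G(0..8) = 0, 0, 0, 1, 1, 1, 2, 2, 2.
77 mod 9 = 5, so G(77) = G(5) = 1.

1


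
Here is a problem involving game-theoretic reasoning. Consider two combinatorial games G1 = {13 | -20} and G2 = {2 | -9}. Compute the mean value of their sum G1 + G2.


G1 = {13 | -20}, G2 = {2 | -9}
Each is a switch {a | b} with numbers a > b; its mean value is (a + b)/2, and mean value is additive over game sums: m(G1 + G2) = m(G1) + m(G2).
Mean of G1 = (13 + (-20))/2 = -7/2 = -7/2
Mean of G2 = (2 + (-9))/2 = -7/2 = -7/2
Mean of G1 + G2 = -7/2 + -7/2 = -7

-7


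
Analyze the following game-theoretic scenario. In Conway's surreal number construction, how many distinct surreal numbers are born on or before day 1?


Day 0: {|} = 0 is born. Count = 1.
Day n: the number of surreal numbers born by day n is 2^(n+1) - 1.
By day 0: 2^1 - 1 = 1
By day 1: 2^2 - 1 = 3
By day 1: 3 surreal numbers.

3


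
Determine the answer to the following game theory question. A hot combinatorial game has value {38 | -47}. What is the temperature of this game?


The game is {38 | -47}, a switch {a | b} with numbers a > b.
Cooling {a | b} by t gives {a - t | b + t}, which stops being hot when a - t = b + t, i.e. at t = (a - b)/2. So the temperature of a switch is (a - b)/2.
Temperature = (Left option - Right option) / 2
= (38 - (-47)) / 2
= 85 / 2
= 85/2

85/2


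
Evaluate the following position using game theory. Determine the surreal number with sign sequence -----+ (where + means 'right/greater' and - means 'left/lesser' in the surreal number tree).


Sign expansion: -----+
Rule: track bounds (lo, hi), initially (-inf, +inf). On '+', the current value becomes lo and we move to the simplest number in (value, hi): value + 1 if hi = +inf, otherwise the midpoint (value + hi)/2. On '-', the current value becomes hi and we move to value - 1 if lo = -inf, otherwise the midpoint (lo + value)/2.
Start at 0.
Step 1: sign = -, move left. Bounds: (-inf, 0). Value = -1
Step 2: sign = -, move left. Bounds: (-inf, -1). Value = -2
Step 3: sign = -, move left. Bounds: (-inf, -2). Value = -3
Step 4: sign = -, move left. Bounds: (-inf, -3). Value = -4
Step 5: sign = -, move left. Bounds: (-inf, -4). Value = -5
Step 6: sign = +, move right. Bounds: (-5, -4). Value = -9/2
The surreal number with sign expansion -----+ is -9/2.

-9/2


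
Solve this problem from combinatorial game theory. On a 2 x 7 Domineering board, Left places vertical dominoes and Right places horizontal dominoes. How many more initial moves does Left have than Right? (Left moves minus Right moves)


Board is 2 x 7 (rows x cols).
Left (vertical) placements: (rows-1) * cols = 1 * 7 = 7
Right (horizontal) placements: rows * (cols-1) = 2 * 6 = 12
Advantage = Left - Right = 7 - 12 = -5

-5


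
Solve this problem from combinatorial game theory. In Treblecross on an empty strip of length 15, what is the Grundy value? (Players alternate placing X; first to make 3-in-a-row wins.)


Treblecross: place X on empty cells; 3-in-a-row wins.
Playing within two cells of an existing X lets the opponent win at once, so sensible play treats the cells i-2..i+2 around each X as dead. The player left with no safe cell loses, so this is a normal-play take-away game on strips of safe cells.
Placing X at cell i (0-indexed) of a strip of k safe cells leaves independent strips of sizes max(0, i-2) and max(0, k-i-3). Hence G(k) = mex{ G(max(0,i-2)) XOR G(max(0,k-i-3)) : 0 <= i < k }, with G(0) = 0.
G(1): splits (0,0):0^0=0 -> mex({0}) = 1
G(2): splits (0,0):0^0=0 -> mex({0}) = 1
G(3): splits (0,0):0^0=0 -> mex({0}) = 1
G(4): splits (0,1):0^1=1 (0,0):0^0=0 -> mex({0, 1}) = 2
G(5): splits (0,2):0^1=1 (0,1):0^1=1 (0,0):0^0=0 -> mex({0, 1}) = 2
G(6) = mex({1}) = 0
G(7) = mex({0, 1, 2}) = 3
G(8) = mex({0, 1, 2}) = 3
G(9) = mex({0, 2}) = 1
G(10) = mex({0, 2, 3}) = 1
G(11) = mex({0, 3}) = 1
G(12) = mex({1, 3}) = 0
G(13) = mex({0, 1, 2, 3}) = 4
G(14) = mex({0, 1, 2}) = 3
G(15) = mex({0, 1, 2}) = 3
Therefore G(15) = 3.

3


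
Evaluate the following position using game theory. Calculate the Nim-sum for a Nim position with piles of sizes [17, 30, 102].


We need the XOR (exclusive or) of all pile sizes.
After XOR-ing pile 1 (size 17): 0 XOR 17 = 17
After XOR-ing pile 2 (size 30): 17 XOR 30 = 15
After XOR-ing pile 3 (size 102): 15 XOR 102 = 105
The Nim-value of this position is 105.

105


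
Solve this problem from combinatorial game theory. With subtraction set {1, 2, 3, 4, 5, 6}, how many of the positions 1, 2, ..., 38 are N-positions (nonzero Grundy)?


Subtraction set S = {1, 2, 3, 4, 5, 6}, so G(n) = n mod 7.
G(n) = 0 when n is a multiple of 7.
Multiples of 7 in [1, 38]: 5
N-positions (nonzero Grundy) = 38 - 5 = 33

33


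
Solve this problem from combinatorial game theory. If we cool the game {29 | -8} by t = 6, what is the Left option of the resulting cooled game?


Original game: {29 | -8} (a switch {a | b} with a > b).
Cooling by t (for t below the temperature (a - b)/2 = 37/2) taxes each move by t: {a | b} cooled by t is {a - t | b + t}.
Cooling amount: t = 6
Cooled Left option: 29 - 6 = 23
Cooled Right option: -8 + 6 = -2
Cooled game: {23 | -2}
Left option = 23

23


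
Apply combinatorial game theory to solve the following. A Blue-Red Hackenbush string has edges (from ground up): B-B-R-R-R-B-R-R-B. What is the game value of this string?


Edges (from ground): B-B-R-R-R-B-R-R-B
By Berlekamp's sign-expansion rule, a Blue-Red Hackenbush stalk has the value of the surreal number whose sign sequence is the edge sequence with B -> + and R -> -.
Sign sequence: ++---+--+
Trace the sign expansion in the surreal number tree, starting from 0:
Edge 1: B (sign +) -> bounds (0, +inf), value = 1
Edge 2: B (sign +) -> bounds (1, +inf), value = 2
Edge 3: R (sign -) -> bounds (1, 2), value = 3/2
Edge 4: R (sign -) -> bounds (1, 3/2), value = 5/4
Edge 5: R (sign -) -> bounds (1, 5/4), value = 9/8
Edge 6: B (sign +) -> bounds (9/8, 5/4), value = 19/16
Edge 7: R (sign -) -> bounds (9/8, 19/16), value = 37/32
Edge 8: R (sign -) -> bounds (9/8, 37/32), value = 73/64
Edge 9: B (sign +) -> bounds (73/64, 37/32), value = 147/128
Game value = 147/128

147/128


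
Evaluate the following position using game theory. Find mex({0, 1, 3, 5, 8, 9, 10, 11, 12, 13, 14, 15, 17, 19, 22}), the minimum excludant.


Set = {0, 1, 3, 5, 8, 9, 10, 11, 12, 13, 14, 15, 17, 19, 22}
0 is in the set.
1 is in the set.
2 is NOT in the set. This is the mex.
mex = 2

2


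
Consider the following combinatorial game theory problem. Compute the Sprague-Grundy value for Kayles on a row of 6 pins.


Kayles: a move removes 1 or 2 adjacent pins from a contiguous row.
Removing pins from a row of k leaves two independent rows (a, b) with a + b = k - 1 (one pin) or a + b = k - 2 (two pins); an end removal gives a = 0.
By Sprague-Grundy, G(k) = mex{ G(a) XOR G(b) } over all these splits. G(0) = 0.
G(1): splits (0,0):0^0=0 -> mex({0}) = 1
G(2): splits (0,1):0^1=1 (0,0):0^0=0 -> mex({0, 1}) = 2
G(3): splits (0,2):0^2=2 (1,1):1^1=0 (0,1):0^1=1 -> mex({0, 1, 2}) = 3
G(4): splits (0,3):0^3=3 (1,2):1^2=3 (0,2):0^2=2 (1,1):1^1=0 -> mex({0, 2, 3}) = 1
G(5): splits (0,4):0^1=1 (1,3):1^3=2 (2,2):2^2=0 (0,3):0^3=3 (1,2):1^2=3 -> mex({0, 1, 2, 3}) = 4
G(6) = mex({0, 1, 2, 4}) = 3
Therefore G(6) = 3.

3


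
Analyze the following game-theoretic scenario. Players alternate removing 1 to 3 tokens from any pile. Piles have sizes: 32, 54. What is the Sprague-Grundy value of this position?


Subtraction set: {1, 2, 3}
For this subtraction set, G(n) = n mod 4 (period = max + 1 = 4).
Pile 1 (size 32): G(32) = 32 mod 4 = 0
Pile 2 (size 54): G(54) = 54 mod 4 = 2
Total Grundy value = XOR of all: 0 XOR 2 = 2

2


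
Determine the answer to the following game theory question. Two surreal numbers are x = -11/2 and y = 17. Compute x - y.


x = -11/2, y = 17
Converting to common denominator: 2
x = -11/2, y = 34/2
x - y = -11/2 - 17 = -45/2

-45/2


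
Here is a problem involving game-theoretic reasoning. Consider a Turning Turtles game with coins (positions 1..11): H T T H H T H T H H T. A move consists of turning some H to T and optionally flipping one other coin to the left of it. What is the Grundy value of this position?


Coins: H T T H H T H T H H T
Key fact: a single head at position k behaves exactly like a Nim heap of size k (turning it to T and optionally flipping a coin at j < k corresponds to moving the heap from k to j, or to 0), and heads combine as a disjunctive sum (two heads at the same place would cancel, matching j XOR j = 0). So the Nim-value is the XOR of the 1-indexed positions of the heads.
Face-up positions (1-indexed): [1, 4, 5, 7, 9, 10]
XOR 0 with 1: 0 XOR 1 = 1
XOR 1 with 4: 1 XOR 4 = 5
XOR 5 with 5: 5 XOR 5 = 0
XOR 0 with 7: 0 XOR 7 = 7
XOR 7 with 9: 7 XOR 9 = 14
XOR 14 with 10: 14 XOR 10 = 4
Nim-value = 4

4


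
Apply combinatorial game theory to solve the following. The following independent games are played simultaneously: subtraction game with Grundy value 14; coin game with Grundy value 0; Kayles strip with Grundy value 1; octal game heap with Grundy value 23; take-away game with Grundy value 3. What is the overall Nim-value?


By the Sprague-Grundy theorem, the Grundy value of a sum of games is the XOR of individual Grundy values.
subtraction game: Grundy value = 14. Running XOR: 0 XOR 14 = 14
coin game: Grundy value = 0. Running XOR: 14 XOR 0 = 14
Kayles strip: Grundy value = 1. Running XOR: 14 XOR 1 = 15
octal game heap: Grundy value = 23. Running XOR: 15 XOR 23 = 24
take-away game: Grundy value = 3. Running XOR: 24 XOR 3 = 27
The combined Grundy value is 27.

27


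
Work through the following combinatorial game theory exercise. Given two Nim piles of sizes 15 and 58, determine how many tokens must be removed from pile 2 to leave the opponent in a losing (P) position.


Piles: 15 and 58
Current XOR: 15 XOR 58 = 53 (non-zero, so this is an N-position).
To make the XOR zero, we need to find a move that balances the piles.
For pile 2 (size 58): target = 58 XOR 53 = 15
We reduce pile 2 from 58 to 15.
Tokens removed: 58 - 15 = 43
Verification: 15 XOR 15 = 0

43


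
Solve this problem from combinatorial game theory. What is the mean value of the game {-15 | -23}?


Game = {-15 | -23}, a switch {a | b} with numbers a > b.
Its thermograph has left wall a - t and right wall b + t, which meet at t = (a - b)/2, where both equal (a + b)/2. So the mast (mean value) is at (a + b)/2.
Mean = (-15 + (-23))/2 = -38/2 = -19

-19


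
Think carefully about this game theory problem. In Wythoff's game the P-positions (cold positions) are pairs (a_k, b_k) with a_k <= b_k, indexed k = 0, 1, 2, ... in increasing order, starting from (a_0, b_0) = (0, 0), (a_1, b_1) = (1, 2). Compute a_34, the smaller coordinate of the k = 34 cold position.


By Wythoff's theorem, a_k = floor(k * phi) and b_k = floor(k * phi^2) = a_k + k, where phi = (1 + sqrt(5))/2 is the golden ratio.
phi = (1 + sqrt(5))/2 = 1.618034
k = 34
k * phi = 34 * 1.618034 = 55.013156
a_34 = floor(k * phi) = 55

55


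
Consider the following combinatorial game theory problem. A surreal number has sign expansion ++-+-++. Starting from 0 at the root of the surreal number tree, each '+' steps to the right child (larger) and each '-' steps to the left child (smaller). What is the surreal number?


Sign expansion: ++-+-++
Rule: track bounds (lo, hi), initially (-inf, +inf). On '+', the current value becomes lo and we move to the simplest number in (value, hi): value + 1 if hi = +inf, otherwise the midpoint (value + hi)/2. On '-', the current value becomes hi and we move to value - 1 if lo = -inf, otherwise the midpoint (lo + value)/2.
Start at 0.
Step 1: sign = +, move right. Bounds: (0, +inf). Value = 1
Step 2: sign = +, move right. Bounds: (1, +inf). Value = 2
Step 3: sign = -, move left. Bounds: (1, 2). Value = 3/2
Step 4: sign = +, move right. Bounds: (3/2, 2). Value = 7/4
Step 5: sign = -, move left. Bounds: (3/2, 7/4). Value = 13/8
Step 6: sign = +, move right. Bounds: (13/8, 7/4). Value = 27/16
Step 7: sign = +, move right. Bounds: (27/16, 7/4). Value = 55/32
The surreal number with sign expansion ++-+-++ is 55/32.

55/32


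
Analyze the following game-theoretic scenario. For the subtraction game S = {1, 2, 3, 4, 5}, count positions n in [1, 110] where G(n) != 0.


Subtraction set S = {1, 2, 3, 4, 5}, so G(n) = n mod 6.
G(n) = 0 when n is a multiple of 6.
Multiples of 6 in [1, 110]: 18
N-positions (nonzero Grundy) = 110 - 18 = 92

92


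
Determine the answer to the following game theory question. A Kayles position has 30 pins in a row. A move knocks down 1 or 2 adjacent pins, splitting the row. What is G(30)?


Kayles: a move removes 1 or 2 adjacent pins from a contiguous row.
Removing pins from a row of k leaves two independent rows (a, b) with a + b = k - 1 (one pin) or a + b = k - 2 (two pins); an end removal gives a = 0.
By Sprague-Grundy, G(k) = mex{ G(a) XOR G(b) } over all these splits. G(0) = 0.
G(1): splits (0,0):0^0=0 -> mex({0}) = 1
G(2): splits (0,1):0^1=1 (0,0):0^0=0 -> mex({0, 1}) = 2
G(3): splits (0,2):0^2=2 (1,1):1^1=0 (0,1):0^1=1 -> mex({0, 1, 2}) = 3
G(4): splits (0,3):0^3=3 (1,2):1^2=3 (0,2):0^2=2 (1,1):1^1=0 -> mex({0, 2, 3}) = 1
G(5): splits (0,4):0^1=1 (1,3):1^3=2 (2,2):2^2=0 (0,3):0^3=3 (1,2):1^2=3 -> mex({0, 1, 2, 3}) = 4
G(6) = mex({0, 1, 2, 4}) = 3
G(7) = mex({0, 1, 3, 4, 5}) = 2
G(8) = mex({0, 2, 3, 5, 6}) = 1
G(9) = mex({0, 1, 2, 3, 6, 7}) = 4
G(10) = mex({0, 1, 3, 4, 5, 7}) = 2
G(11) = mex({0, 1, 2, 3, 4, 5}) = 6
G(12) = mex({0, 1, 2, 3, 5, 6, 7}) = 4
G(13) = mex({0, 2, 3, 4, 6, 7}) = 1
G(14) = mex({0, 1, 4, 5, 6, 7}) = 2
G(15) = mex({0, 1, 2, 3, 4, 5, 6}) = 7
G(16) = mex({0, 2, 3, 5, 6, 7}) = 1
G(17) = mex({0, 1, 2, 3, 5, 6, 7}) = 4
G(18) = mex({0, 1, 2, 4, 5, 6}) = 3
G(19) = mex({0, 1, 3, 4, 5, 7}) = 2
G(20) = mex({0, 2, 3, 4, 5, 6, 7}) = 1
G(21) = mex({0, 1, 2, 3, 5, 6, 7}) = 4
G(22) = mex({0, 1, 2, 3, 4, 5, 7}) = 6
G(23) = mex({0, 1, 2, 3, 4, 5, 6}) = 7
G(24) = mex({0, 1, 2, 3, 5, 6, 7}) = 4
G(25) = mex({0, 2, 3, 4, 6, 7}) = 1
G(26) = mex({0, 1, 3, 4, 5, 6, 7}) = 2
G(27) = mex({0, 1, 2, 3, 4, 5, 6, 7}) = 8
G(28) = mex({0, 1, 2, 3, 4, 6, 7, 8}) = 5
G(29) = mex({0, 1, 2, 3, 5, 6, 7, 8, 9}) = 4
G(30) = mex({0, 1, 2, 3, 4, 5, 6, 9, 10}) = 7
Therefore G(30) = 7.

7


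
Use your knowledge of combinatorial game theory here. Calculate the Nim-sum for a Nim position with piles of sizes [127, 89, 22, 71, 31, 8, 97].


We need the XOR (exclusive or) of all pile sizes.
After XOR-ing pile 1 (size 127): 0 XOR 127 = 127
After XOR-ing pile 2 (size 89): 127 XOR 89 = 38
After XOR-ing pile 3 (size 22): 38 XOR 22 = 48
After XOR-ing pile 4 (size 71): 48 XOR 71 = 119
After XOR-ing pile 5 (size 31): 119 XOR 31 = 104
After XOR-ing pile 6 (size 8): 104 XOR 8 = 96
After XOR-ing pile 7 (size 97): 96 XOR 97 = 1
The Nim-value of this position is 1.

1


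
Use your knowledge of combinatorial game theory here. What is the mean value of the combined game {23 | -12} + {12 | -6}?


G1 = {23 | -12}, G2 = {12 | -6}
Each is a switch {a | b} with numbers a > b; its mean value is (a + b)/2, and mean value is additive over game sums: m(G1 + G2) = m(G1) + m(G2).
Mean of G1 = (23 + (-12))/2 = 11/2 = 11/2
Mean of G2 = (12 + (-6))/2 = 6/2 = 3
Mean of G1 + G2 = 11/2 + 3 = 17/2

17/2


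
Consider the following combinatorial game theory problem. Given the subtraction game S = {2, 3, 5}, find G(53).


The subtraction set is S = {2, 3, 5}.
G(k) = mex{ G(k - s) : s in S, s <= k }. We compute iteratively: G(0) = 0.
G(1) = mex({}) = 0
G(2) = mex({0}) = 1
G(3) = mex({0}) = 1
G(4) = mex({0, 1}) = 2
G(5) = mex({0, 1}) = 2
G(6) = mex({0, 1, 2}) = 3
G(7) = mex({1, 2}) = 0
G(8) = mex({1, 2, 3}) = 0
G(9) = mex({0, 2, 3}) = 1
G(10) = mex({0, 2}) = 1
G(11) = mex({0, 1, 3}) = 2
Observe that G(7)..G(11) = 0, 0, 1, 1, 2 repeats G(0)..G(4) = 0, 0, 1, 1, 2.
For k >= max(S) = 5, G(k) is determined by the previous 5 values G(k-5)..G(k-1); a window of 5 consecutive values has recurred shifted by 7, so by induction G(k + 7) = G(k) for all k >= 0: the sequence is periodic from the start with period 7.
One period: G(0..6) = 0, 0, 1, 1, 2, 2, 3.
53 mod 7 = 4, so G(53) = G(4) = 2.

2


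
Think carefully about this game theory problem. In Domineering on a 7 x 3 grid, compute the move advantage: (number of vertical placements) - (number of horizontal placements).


Board is 7 x 3 (rows x cols).
Left (vertical) placements: (rows-1) * cols = 6 * 3 = 18
Right (horizontal) placements: rows * (cols-1) = 7 * 2 = 14
Advantage = Left - Right = 18 - 14 = 4

4


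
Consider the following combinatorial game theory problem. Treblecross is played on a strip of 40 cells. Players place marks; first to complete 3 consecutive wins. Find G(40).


Treblecross: place X on empty cells; 3-in-a-row wins.
Playing within two cells of an existing X lets the opponent win at once, so sensible play treats the cells i-2..i+2 around each X as dead. The player left with no safe cell loses, so this is a normal-play take-away game on strips of safe cells.
Placing X at cell i (0-indexed) of a strip of k safe cells leaves independent strips of sizes max(0, i-2) and max(0, k-i-3). Hence G(k) = mex{ G(max(0,i-2)) XOR G(max(0,k-i-3)) : 0 <= i < k }, with G(0) = 0.
G(1): splits (0,0):0^0=0 -> mex({0}) = 1
G(2): splits (0,0):0^0=0 -> mex({0}) = 1
G(3): splits (0,0):0^0=0 -> mex({0}) = 1
G(4): splits (0,1):0^1=1 (0,0):0^0=0 -> mex({0, 1}) = 2
G(5): splits (0,2):0^1=1 (0,1):0^1=1 (0,0):0^0=0 -> mex({0, 1}) = 2
G(6) = mex({1}) = 0
G(7) = mex({0, 1, 2}) = 3
G(8) = mex({0, 1, 2}) = 3
G(9) = mex({0, 2}) = 1
G(10) = mex({0, 2, 3}) = 1
G(11) = mex({0, 3}) = 1
G(12) = mex({1, 3}) = 0
G(13) = mex({0, 1, 2, 3}) = 4
G(14) = mex({0, 1, 2}) = 3
G(15) = mex({0, 1, 2}) = 3
G(16) = mex({0, 1, 2, 4}) = 3
G(17) = mex({0, 1, 3, 4}) = 2
G(18) = mex({0, 1, 3, 4}) = 2
G(19) = mex({0, 1, 3, 5}) = 2
G(20) = mex({0, 1, 2, 3, 5}) = 4
G(21) = mex({0, 1, 2, 3, 5}) = 4
G(22) = mex({1, 2, 6}) = 0
G(23) = mex({0, 1, 2, 3, 4, 6}) = 5
G(24) = mex({0, 1, 2, 3, 4}) = 5
G(25) = mex({0, 1, 3, 4, 7}) = 2
G(26) = mex({0, 1, 3, 4, 5, 7}) = 2
G(27) = mex({0, 1, 3, 5}) = 2
G(28) = mex({0, 1, 2, 5}) = 3
G(29) = mex({0, 1, 2, 4, 5, 6}) = 3
G(30) = mex({1, 2, 4, 6}) = 0
G(31) = mex({0, 1, 2, 3, 4, 6}) = 5
G(32) = mex({1, 2, 3, 4, 7}) = 0
G(33) = mex({0, 3, 7}) = 1
G(34) = mex({0, 2, 3, 5, 7}) = 1
G(35) = mex({0, 2, 3, 5, 6}) = 1
G(36) = mex({0, 1, 2, 5, 6}) = 3
G(37) = mex({0, 1, 2, 4, 5, 6}) = 3
G(38) = mex({0, 1, 2, 4}) = 3
G(39) = mex({0, 1, 2, 3, 4, 7}) = 5
G(40) = mex({0, 1, 2, 3, 4, 5, 7}) = 6
Therefore G(40) = 6.

6
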